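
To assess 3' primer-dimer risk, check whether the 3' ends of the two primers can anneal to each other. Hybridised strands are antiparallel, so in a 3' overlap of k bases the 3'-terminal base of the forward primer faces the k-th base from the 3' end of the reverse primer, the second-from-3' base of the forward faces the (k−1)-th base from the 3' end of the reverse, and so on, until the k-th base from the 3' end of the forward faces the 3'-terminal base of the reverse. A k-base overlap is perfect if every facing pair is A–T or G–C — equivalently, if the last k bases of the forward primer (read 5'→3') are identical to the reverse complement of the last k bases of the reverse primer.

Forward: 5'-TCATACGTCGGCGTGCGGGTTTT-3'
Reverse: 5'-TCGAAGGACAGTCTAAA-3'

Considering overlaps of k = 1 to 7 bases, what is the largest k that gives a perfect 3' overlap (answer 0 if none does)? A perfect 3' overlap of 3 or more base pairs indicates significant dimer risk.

Longest perfect overlap: 3 complementary base pairs; significant dimer risk (threshold 3).

Last 7 bases (5'→3') — forward …GGGTTTT, reverse …GTCTAAA.
Reverse complement of the reverse primer's last 7 bases: TTTAGAC; its first k bases are the reverse complement of the reverse primer's last k bases, so a perfect k-base overlap needs the forward primer's last k bases to equal them.
Comparing (forward last k vs required): k=1: T vs T ✓; k=2: TT vs TT ✓; k=3: TTT vs TTT ✓; k=4: TTTT vs TTTA ✗; k=5: GTTTT vs TTTAG ✗; k=6: GGTTTT vs TTTAGA ✗; k=7: GGGTTTT vs TTTAGAC ✗.
Perfect overlaps at k = 1, 2, 3; the largest is 3.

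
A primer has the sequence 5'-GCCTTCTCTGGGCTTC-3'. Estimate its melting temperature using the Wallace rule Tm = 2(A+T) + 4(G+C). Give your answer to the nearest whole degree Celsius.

Base counts: A=0, T=6, G=4, C=6 (length 16).
Tm = 2·(0+6) + 4·(4+6) = 2·6 + 4·10 = 12 + 40 = 52°C.

52°C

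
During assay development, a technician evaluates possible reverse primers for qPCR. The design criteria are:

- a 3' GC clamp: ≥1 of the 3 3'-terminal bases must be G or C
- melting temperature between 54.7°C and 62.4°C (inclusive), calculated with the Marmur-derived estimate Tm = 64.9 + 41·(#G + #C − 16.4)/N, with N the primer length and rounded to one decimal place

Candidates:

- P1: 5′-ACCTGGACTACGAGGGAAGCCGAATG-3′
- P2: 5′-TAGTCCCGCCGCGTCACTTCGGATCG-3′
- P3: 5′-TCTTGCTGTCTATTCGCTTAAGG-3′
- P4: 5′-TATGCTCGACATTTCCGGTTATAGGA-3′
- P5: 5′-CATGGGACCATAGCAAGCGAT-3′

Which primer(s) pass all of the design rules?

P4 only.

P1 (26 nt, A=8 T=3 G=9 C=6): 3' end ATG has 1 G/C ✓; Tm = 64.9 + 41·(15 − 16.4)/26 = 62.7°C, outside 54.7–62.4°C ✗ — fails.
P2 (26 nt, A=3 T=6 G=7 C=10): 3' end TCG has 2 G/C ✓; Tm = 64.9 + 41·(17 − 16.4)/26 = 65.8°C, outside 54.7–62.4°C ✗ — fails.
P3 (23 nt, A=3 T=10 G=5 C=5): 3' end AGG has 2 G/C ✓; Tm = 64.9 + 41·(10 − 16.4)/23 = 53.5°C, outside 54.7–62.4°C ✗ — fails.
P4 (26 nt, A=6 T=9 G=6 C=5): 3' end GGA has 2 G/C ✓; Tm = 64.9 + 41·(11 − 16.4)/26 = 56.4°C ✓ — passes.
P5 (21 nt, A=7 T=3 G=6 C=5): 3' end GAT has 1 G/C ✓; Tm = 64.9 + 41·(11 − 16.4)/21 = 54.4°C, outside 54.7–62.4°C ✗ — fails.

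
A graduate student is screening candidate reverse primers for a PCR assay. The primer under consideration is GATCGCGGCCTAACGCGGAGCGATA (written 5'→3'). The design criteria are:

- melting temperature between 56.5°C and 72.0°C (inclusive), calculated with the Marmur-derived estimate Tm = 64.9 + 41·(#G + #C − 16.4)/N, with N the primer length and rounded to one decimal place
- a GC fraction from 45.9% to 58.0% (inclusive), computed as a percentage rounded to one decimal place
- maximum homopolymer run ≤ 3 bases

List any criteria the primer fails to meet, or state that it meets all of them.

Base counts: A=6, T=3, G=9, C=7 (length 25).
Tm: Tm = 64.9 + 41·(16 − 16.4)/25 = 64.2°C ✓
GC content: GC 16/25 = 64.0%, outside 45.9–58.0% ✗
homopolymer run: longest run = 2 ✓

Fails: GC content.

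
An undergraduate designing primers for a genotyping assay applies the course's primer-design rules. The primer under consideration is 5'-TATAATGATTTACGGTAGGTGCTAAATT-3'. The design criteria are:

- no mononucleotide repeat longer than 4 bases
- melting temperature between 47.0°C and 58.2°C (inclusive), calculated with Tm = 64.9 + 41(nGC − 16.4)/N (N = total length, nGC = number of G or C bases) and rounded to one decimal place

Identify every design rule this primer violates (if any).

Meets all criteria.

Base counts: A=9, T=11, G=6, C=2 (length 28).
homopolymer run: longest run = 3 ✓
Tm: Tm = 64.9 + 41·(8 − 16.4)/28 = 52.6°C ✓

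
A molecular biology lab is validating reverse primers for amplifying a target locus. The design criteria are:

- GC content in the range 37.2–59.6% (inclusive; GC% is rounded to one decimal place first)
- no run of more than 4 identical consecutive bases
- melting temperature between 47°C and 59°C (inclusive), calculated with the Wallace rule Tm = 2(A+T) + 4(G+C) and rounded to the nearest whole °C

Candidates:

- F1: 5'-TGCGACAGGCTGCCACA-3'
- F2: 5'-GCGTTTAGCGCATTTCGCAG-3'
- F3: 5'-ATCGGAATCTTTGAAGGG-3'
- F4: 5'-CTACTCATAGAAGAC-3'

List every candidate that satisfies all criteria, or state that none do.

F3 only.

F1 (17 nt, A=4 T=2 G=5 C=6): GC 11/17 = 64.7%, outside 37.2–59.6% ✗; longest run = 2 ✓; Tm = 2·6 + 4·11 = 56°C ✓ — fails.
F2 (20 nt, A=3 T=6 G=6 C=5): GC 11/20 = 55.0% ✓; longest run = 3 ✓; Tm = 2·9 + 4·11 = 62°C, outside 47–59°C ✗ — fails.
F3 (18 nt, A=5 T=5 G=6 C=2): GC 8/18 = 44.4% ✓; longest run = 3 ✓; Tm = 2·10 + 4·8 = 52°C ✓ — passes.
F4 (15 nt, A=6 T=3 G=2 C=4): GC 6/15 = 40.0% ✓; longest run = 2 ✓; Tm = 2·9 + 4·6 = 42°C, outside 47–59°C ✗ — fails.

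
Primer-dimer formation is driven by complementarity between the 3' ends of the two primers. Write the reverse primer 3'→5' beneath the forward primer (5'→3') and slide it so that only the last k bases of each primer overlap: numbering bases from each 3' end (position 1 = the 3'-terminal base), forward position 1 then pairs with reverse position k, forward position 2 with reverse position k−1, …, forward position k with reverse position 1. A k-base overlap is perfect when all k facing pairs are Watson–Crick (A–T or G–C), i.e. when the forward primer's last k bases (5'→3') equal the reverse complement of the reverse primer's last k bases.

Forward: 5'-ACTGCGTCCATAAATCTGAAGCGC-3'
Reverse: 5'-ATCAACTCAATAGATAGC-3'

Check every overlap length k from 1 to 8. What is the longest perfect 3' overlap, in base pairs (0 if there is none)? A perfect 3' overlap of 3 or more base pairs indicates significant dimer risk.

Last 8 bases (5'→3') — forward …TGAAGCGC, reverse …TAGATAGC.
Reverse complement of the reverse primer's last 8 bases: GCTATCTA; its first k bases are the reverse complement of the reverse primer's last k bases, so a perfect k-base overlap needs the forward primer's last k bases to equal them.
Comparing (forward last k vs required): k=1: C vs G ✗; k=2: GC vs GC ✓; k=3: CGC vs GCT ✗; k=4: GCGC vs GCTA ✗; k=5: AGCGC vs GCTAT ✗; k=6: AAGCGC vs GCTATC ✗; k=7: GAAGCGC vs GCTATCT ✗; k=8: TGAAGCGC vs GCTATCTA ✗.
Only k = 2 is perfect, so the longest perfect 3' overlap is 2.

Longest perfect overlap: 2 complementary base pairs; below the dimer-risk threshold (threshold 3).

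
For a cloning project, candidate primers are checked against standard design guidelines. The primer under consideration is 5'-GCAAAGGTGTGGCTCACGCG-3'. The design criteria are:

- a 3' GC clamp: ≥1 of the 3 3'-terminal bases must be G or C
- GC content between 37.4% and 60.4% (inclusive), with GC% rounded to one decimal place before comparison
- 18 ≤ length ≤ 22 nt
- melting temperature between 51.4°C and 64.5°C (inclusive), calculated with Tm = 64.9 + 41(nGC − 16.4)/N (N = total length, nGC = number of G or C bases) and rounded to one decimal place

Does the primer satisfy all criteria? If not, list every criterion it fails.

Fails: GC content.

Base counts: A=4, T=3, G=8, C=5 (length 20).
GC clamp: 3' end GCG has 3 G/C ✓
GC content: GC 13/20 = 65.0%, outside 37.4–60.4% ✗
length: length 20 ✓
Tm: Tm = 64.9 + 41·(13 − 16.4)/20 = 57.9°C ✓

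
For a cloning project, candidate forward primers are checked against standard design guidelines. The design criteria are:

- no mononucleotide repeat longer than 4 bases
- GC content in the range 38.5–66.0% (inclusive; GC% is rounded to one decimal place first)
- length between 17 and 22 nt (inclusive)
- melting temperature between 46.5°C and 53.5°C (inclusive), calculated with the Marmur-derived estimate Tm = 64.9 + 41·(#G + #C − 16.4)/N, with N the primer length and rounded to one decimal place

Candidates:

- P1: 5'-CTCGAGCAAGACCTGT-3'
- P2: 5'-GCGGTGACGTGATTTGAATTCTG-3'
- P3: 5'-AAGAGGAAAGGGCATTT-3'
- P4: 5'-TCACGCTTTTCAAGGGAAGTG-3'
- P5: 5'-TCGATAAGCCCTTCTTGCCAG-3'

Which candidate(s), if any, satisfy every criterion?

P1 (16 nt, A=4 T=3 G=4 C=5): longest run = 2 ✓; GC 9/16 = 56.3% ✓; length 16, outside 17–22 ✗; Tm = 64.9 + 41·(9 − 16.4)/16 = 45.9°C, outside 46.5–53.5°C ✗ — fails.
P2 (23 nt, A=4 T=8 G=8 C=3): longest run = 3 ✓; GC 11/23 = 47.8% ✓; length 23, outside 17–22 ✗; Tm = 64.9 + 41·(11 − 16.4)/23 = 55.3°C, outside 46.5–53.5°C ✗ — fails.
P3 (17 nt, A=7 T=3 G=6 C=1): longest run = 3 ✓; GC 7/17 = 41.2% ✓; length 17 ✓; Tm = 64.9 + 41·(7 − 16.4)/17 = 42.2°C, outside 46.5–53.5°C ✗ — fails.
P4 (21 nt, A=5 T=6 G=6 C=4): longest run = 4 ✓; GC 10/21 = 47.6% ✓; length 21 ✓; Tm = 64.9 + 41·(10 − 16.4)/21 = 52.4°C ✓ — passes.
P5 (21 nt, A=4 T=6 G=4 C=7): longest run = 3 ✓; GC 11/21 = 52.4% ✓; length 21 ✓; Tm = 64.9 + 41·(11 − 16.4)/21 = 54.4°C, outside 46.5–53.5°C ✗ — fails.

P4 only.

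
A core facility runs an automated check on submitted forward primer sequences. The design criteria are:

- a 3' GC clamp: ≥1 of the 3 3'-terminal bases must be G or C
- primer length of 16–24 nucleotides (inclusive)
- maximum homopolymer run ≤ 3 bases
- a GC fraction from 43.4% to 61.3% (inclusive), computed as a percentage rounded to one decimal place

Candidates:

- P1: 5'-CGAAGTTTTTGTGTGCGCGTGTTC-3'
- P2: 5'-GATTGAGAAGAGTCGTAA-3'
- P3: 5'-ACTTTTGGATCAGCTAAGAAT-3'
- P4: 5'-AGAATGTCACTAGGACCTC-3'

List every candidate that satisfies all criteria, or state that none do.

P4 only.

P1 (24 nt, A=2 T=10 G=8 C=4): 3' end TTC has 1 G/C ✓; length 24 ✓; longest run = 5, exceeds 3 ✗; GC 12/24 = 50.0% ✓ — fails.
P2 (18 nt, A=7 T=4 G=6 C=1): 3' end TAA has 0 G/C, need ≥1 ✗; length 18 ✓; longest run = 2 ✓; GC 7/18 = 38.9%, outside 43.4–61.3% ✗ — fails.
P3 (21 nt, A=7 T=7 G=4 C=3): 3' end AAT has 0 G/C, need ≥1 ✗; length 21 ✓; longest run = 4, exceeds 3 ✗; GC 7/21 = 33.3%, outside 43.4–61.3% ✗ — fails.
P4 (19 nt, A=6 T=4 G=4 C=5): 3' end CTC has 2 G/C ✓; length 19 ✓; longest run = 2 ✓; GC 9/19 = 47.4% ✓ — passes.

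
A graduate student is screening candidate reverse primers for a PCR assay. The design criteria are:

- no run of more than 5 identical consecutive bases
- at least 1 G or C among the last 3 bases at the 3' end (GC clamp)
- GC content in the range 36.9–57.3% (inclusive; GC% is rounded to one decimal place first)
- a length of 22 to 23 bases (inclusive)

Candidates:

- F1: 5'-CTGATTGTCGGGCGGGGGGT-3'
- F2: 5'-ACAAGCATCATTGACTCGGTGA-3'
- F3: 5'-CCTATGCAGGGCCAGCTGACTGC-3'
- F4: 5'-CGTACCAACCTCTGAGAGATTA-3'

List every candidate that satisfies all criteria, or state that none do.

F2 only.

F1 (20 nt, A=1 T=5 G=11 C=3): longest run = 6, exceeds 5 ✗; 3' end GGT has 2 G/C ✓; GC 14/20 = 70.0%, outside 36.9–57.3% ✗; length 20, outside 22–23 ✗ — fails.
F2 (22 nt, A=7 T=5 G=5 C=5): longest run = 2 ✓; 3' end TGA has 1 G/C ✓; GC 10/22 = 45.5% ✓; length 22 ✓ — passes.
F3 (23 nt, A=4 T=4 G=7 C=8): longest run = 3 ✓; 3' end TGC has 2 G/C ✓; GC 15/23 = 65.2%, outside 36.9–57.3% ✗; length 23 ✓ — fails.
F4 (22 nt, A=7 T=5 G=4 C=6): longest run = 2 ✓; 3' end TTA has 0 G/C, need ≥1 ✗; GC 10/22 = 45.5% ✓; length 22 ✓ — fails.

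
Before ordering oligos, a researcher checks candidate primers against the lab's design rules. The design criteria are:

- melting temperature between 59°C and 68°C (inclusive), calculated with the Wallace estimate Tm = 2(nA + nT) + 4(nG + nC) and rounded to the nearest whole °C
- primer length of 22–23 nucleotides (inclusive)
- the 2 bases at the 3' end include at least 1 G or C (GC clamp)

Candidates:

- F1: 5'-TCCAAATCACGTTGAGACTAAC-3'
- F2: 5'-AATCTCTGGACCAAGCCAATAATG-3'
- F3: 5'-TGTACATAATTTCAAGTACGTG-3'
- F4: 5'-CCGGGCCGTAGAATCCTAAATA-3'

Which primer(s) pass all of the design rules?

F1 only.

F1 (22 nt, A=8 T=5 G=3 C=6): Tm = 2·13 + 4·9 = 62°C ✓; length 22 ✓; 3' end AC has 1 G/C ✓ — passes.
F2 (24 nt, A=9 T=5 G=4 C=6): Tm = 2·14 + 4·10 = 68°C ✓; length 24, outside 22–23 ✗; 3' end TG has 1 G/C ✓ — fails.
F3 (22 nt, A=7 T=8 G=4 C=3): Tm = 2·15 + 4·7 = 58°C, outside 59–68°C ✗; length 22 ✓; 3' end TG has 1 G/C ✓ — fails.
F4 (22 nt, A=7 T=4 G=5 C=6): Tm = 2·11 + 4·11 = 66°C ✓; length 22 ✓; 3' end TA has 0 G/C, need ≥1 ✗ — fails.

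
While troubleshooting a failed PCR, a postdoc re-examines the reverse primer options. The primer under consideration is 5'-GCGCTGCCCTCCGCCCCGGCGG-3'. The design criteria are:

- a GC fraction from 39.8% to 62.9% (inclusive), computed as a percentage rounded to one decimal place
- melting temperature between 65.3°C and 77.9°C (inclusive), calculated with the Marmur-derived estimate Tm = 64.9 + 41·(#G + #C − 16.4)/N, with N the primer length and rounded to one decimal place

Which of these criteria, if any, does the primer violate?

Base counts: A=0, T=2, G=8, C=12 (length 22).
GC content: GC 20/22 = 90.9%, outside 39.8–62.9% ✗
Tm: Tm = 64.9 + 41·(20 − 16.4)/22 = 71.6°C ✓

Fails: GC content.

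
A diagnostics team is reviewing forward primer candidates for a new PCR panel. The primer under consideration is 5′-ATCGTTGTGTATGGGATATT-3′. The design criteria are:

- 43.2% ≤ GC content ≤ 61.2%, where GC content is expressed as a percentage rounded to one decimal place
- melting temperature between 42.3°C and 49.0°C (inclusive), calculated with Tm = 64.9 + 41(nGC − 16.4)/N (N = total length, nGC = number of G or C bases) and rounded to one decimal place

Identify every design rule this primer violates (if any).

Fails: GC content.

Base counts: A=4, T=9, G=6, C=1 (length 20).
GC content: GC 7/20 = 35.0%, outside 43.2–61.2% ✗
Tm: Tm = 64.9 + 41·(7 − 16.4)/20 = 45.6°C ✓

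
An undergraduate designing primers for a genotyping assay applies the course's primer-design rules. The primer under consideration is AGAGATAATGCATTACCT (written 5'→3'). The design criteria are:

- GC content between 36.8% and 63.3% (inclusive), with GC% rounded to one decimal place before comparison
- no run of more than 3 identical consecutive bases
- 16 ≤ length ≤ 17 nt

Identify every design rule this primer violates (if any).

Base counts: A=7, T=5, G=3, C=3 (length 18).
GC content: GC 6/18 = 33.3%, outside 36.8–63.3% ✗
homopolymer run: longest run = 2 ✓
length: length 18, outside 16–17 ✗

Fails: GC content, length.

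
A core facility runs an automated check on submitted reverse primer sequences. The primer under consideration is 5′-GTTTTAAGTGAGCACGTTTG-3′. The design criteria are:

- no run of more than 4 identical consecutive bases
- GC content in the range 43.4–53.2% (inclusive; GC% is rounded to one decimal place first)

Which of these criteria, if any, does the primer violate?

Fails: GC content.

Base counts: A=4, T=8, G=6, C=2 (length 20).
homopolymer run: longest run = 4 ✓
GC content: GC 8/20 = 40.0%, outside 43.4–53.2% ✗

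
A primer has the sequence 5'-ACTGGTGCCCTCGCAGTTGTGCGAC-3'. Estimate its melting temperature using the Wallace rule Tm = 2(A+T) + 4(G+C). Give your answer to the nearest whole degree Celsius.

Base counts: A=3, T=6, G=8, C=8 (length 25).
Tm = 2·(3+6) + 4·(8+8) = 2·9 + 4·16 = 18 + 64 = 82°C.

82°C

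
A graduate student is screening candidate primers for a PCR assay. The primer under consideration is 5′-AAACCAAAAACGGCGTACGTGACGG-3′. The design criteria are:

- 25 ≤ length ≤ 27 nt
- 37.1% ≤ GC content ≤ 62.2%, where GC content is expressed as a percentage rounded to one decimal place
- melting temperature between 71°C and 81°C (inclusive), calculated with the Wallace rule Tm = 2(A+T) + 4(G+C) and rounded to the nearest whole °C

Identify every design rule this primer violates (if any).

Meets all criteria.

Base counts: A=10, T=2, G=7, C=6 (length 25).
length: length 25 ✓
GC content: GC 13/25 = 52.0% ✓
Tm: Tm = 2·12 + 4·13 = 76°C ✓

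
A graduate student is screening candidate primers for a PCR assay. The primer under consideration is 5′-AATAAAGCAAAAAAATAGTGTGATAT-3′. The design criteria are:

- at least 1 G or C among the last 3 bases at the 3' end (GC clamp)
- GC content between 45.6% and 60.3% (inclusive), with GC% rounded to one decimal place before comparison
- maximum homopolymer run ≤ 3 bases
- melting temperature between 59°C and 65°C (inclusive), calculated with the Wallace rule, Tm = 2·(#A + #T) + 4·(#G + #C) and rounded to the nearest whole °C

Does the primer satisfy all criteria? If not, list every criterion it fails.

Base counts: A=15, T=6, G=4, C=1 (length 26).
GC clamp: 3' end TAT has 0 G/C, need ≥1 ✗
GC content: GC 5/26 = 19.2%, outside 45.6–60.3% ✗
homopolymer run: longest run = 7, exceeds 3 ✗
Tm: Tm = 2·21 + 4·5 = 62°C ✓

Fails: GC clamp, GC content, homopolymer run.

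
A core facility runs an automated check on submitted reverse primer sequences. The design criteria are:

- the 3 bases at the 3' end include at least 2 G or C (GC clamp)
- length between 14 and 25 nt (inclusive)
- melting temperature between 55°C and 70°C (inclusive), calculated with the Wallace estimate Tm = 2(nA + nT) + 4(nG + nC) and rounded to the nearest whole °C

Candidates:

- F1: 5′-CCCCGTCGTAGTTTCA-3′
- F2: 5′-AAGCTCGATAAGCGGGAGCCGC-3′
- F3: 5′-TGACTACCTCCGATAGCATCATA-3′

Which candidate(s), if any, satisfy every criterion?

F1 (16 nt, A=2 T=5 G=3 C=6): 3' end TCA has 1 G/C, need ≥2 ✗; length 16 ✓; Tm = 2·7 + 4·9 = 50°C, outside 55–70°C ✗ — fails.
F2 (22 nt, A=6 T=2 G=8 C=6): 3' end CGC has 3 G/C ✓; length 22 ✓; Tm = 2·8 + 4·14 = 72°C, outside 55–70°C ✗ — fails.
F3 (23 nt, A=7 T=6 G=3 C=7): 3' end ATA has 0 G/C, need ≥2 ✗; length 23 ✓; Tm = 2·13 + 4·10 = 66°C ✓ — fails.

None of the candidates satisfy all criteria.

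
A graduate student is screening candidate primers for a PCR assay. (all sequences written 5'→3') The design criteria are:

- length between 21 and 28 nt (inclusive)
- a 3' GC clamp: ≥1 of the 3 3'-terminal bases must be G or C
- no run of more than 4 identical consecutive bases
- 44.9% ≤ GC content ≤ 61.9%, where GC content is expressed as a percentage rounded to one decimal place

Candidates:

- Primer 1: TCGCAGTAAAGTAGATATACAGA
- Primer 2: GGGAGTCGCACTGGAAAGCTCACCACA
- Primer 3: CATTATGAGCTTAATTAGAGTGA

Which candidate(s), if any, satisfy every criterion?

Primer 2 only.

Primer 1 (23 nt, A=10 T=5 G=5 C=3): length 23 ✓; 3' end AGA has 1 G/C ✓; longest run = 3 ✓; GC 8/23 = 34.8%, outside 44.9–61.9% ✗ — fails.
Primer 2 (27 nt, A=8 T=3 G=8 C=8): length 27 ✓; 3' end ACA has 1 G/C ✓; longest run = 3 ✓; GC 16/27 = 59.3% ✓ — passes.
Primer 3 (23 nt, A=8 T=8 G=5 C=2): length 23 ✓; 3' end TGA has 1 G/C ✓; longest run = 2 ✓; GC 7/23 = 30.4%, outside 44.9–61.9% ✗ — fails.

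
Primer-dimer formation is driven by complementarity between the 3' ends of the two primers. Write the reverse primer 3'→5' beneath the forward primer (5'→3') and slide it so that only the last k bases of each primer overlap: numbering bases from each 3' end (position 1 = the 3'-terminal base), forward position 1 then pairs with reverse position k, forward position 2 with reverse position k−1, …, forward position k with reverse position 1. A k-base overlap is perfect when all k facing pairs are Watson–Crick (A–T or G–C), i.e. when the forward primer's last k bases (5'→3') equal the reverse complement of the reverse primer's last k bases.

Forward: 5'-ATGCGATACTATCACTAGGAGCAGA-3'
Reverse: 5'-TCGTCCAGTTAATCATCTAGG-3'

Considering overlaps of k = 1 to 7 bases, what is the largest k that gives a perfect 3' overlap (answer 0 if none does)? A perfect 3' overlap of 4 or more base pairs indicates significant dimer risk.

Longest perfect overlap: 0 complementary base pairs; below the dimer-risk threshold (threshold 4).

Last 7 bases (5'→3') — forward …GAGCAGA, reverse …ATCTAGG.
Reverse complement of the reverse primer's last 7 bases: CCTAGAT; its first k bases are the reverse complement of the reverse primer's last k bases, so a perfect k-base overlap needs the forward primer's last k bases to equal them.
Comparing (forward last k vs required): k=1: A vs C ✗; k=2: GA vs CC ✗; k=3: AGA vs CCT ✗; k=4: CAGA vs CCTA ✗; k=5: GCAGA vs CCTAG ✗; k=6: AGCAGA vs CCTAGA ✗; k=7: GAGCAGA vs CCTAGAT ✗.
No overlap length from 1 to 7 is perfect, so the longest perfect 3' overlap is 0.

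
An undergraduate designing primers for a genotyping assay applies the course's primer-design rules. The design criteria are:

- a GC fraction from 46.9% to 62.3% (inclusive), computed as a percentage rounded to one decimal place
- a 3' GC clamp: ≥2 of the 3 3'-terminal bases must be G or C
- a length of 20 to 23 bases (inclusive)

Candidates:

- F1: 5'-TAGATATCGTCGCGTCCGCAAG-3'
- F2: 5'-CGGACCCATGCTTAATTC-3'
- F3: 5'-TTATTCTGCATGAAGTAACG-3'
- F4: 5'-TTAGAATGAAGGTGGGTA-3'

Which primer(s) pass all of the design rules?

None of the candidates satisfy all criteria.

F1 (22 nt, A=5 T=5 G=6 C=6): GC 12/22 = 54.5% ✓; 3' end AAG has 1 G/C, need ≥2 ✗; length 22 ✓ — fails.
F2 (18 nt, A=4 T=5 G=3 C=6): GC 9/18 = 50.0% ✓; 3' end TTC has 1 G/C, need ≥2 ✗; length 18, outside 20–23 ✗ — fails.
F3 (20 nt, A=6 T=7 G=4 C=3): GC 7/20 = 35.0%, outside 46.9–62.3% ✗; 3' end ACG has 2 G/C ✓; length 20 ✓ — fails.
F4 (18 nt, A=6 T=5 G=7 C=0): GC 7/18 = 38.9%, outside 46.9–62.3% ✗; 3' end GTA has 1 G/C, need ≥2 ✗; length 18, outside 20–23 ✗ — fails.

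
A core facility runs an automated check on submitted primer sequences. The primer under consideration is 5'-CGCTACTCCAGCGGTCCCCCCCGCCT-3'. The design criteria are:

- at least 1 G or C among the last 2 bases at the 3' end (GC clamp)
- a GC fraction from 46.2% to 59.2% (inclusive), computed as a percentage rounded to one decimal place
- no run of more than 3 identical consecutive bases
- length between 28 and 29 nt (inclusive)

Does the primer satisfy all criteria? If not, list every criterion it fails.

Fails: GC content, homopolymer run, length.

Base counts: A=2, T=4, G=5, C=15 (length 26).
GC clamp: 3' end CT has 1 G/C ✓
GC content: GC 20/26 = 76.9%, outside 46.2–59.2% ✗
homopolymer run: longest run = 7, exceeds 3 ✗
length: length 26, outside 28–29 ✗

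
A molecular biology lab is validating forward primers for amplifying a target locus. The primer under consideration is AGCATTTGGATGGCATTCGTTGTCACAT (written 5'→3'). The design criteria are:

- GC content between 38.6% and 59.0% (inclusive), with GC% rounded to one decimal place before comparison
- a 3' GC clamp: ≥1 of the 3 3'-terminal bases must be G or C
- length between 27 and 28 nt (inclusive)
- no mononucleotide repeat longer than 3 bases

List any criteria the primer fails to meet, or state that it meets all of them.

Meets all criteria.

Base counts: A=6, T=10, G=7, C=5 (length 28).
GC content: GC 12/28 = 42.9% ✓
GC clamp: 3' end CAT has 1 G/C ✓
length: length 28 ✓
homopolymer run: longest run = 3 ✓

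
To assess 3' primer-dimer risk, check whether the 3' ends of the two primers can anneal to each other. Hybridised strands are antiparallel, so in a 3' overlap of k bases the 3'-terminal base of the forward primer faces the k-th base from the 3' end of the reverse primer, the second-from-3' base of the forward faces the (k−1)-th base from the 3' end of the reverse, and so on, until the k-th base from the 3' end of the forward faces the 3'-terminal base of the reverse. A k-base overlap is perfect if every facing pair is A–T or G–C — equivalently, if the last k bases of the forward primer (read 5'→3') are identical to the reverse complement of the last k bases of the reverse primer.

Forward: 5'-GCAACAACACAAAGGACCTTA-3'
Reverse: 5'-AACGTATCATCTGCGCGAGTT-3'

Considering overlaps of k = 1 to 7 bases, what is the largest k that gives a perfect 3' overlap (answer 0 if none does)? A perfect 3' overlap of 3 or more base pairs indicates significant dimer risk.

Longest perfect overlap: 1 complementary base pair; below the dimer-risk threshold (threshold 3).

Last 7 bases (5'→3') — forward …GACCTTA, reverse …GCGAGTT.
Reverse complement of the reverse primer's last 7 bases: AACTCGC; its first k bases are the reverse complement of the reverse primer's last k bases, so a perfect k-base overlap needs the forward primer's last k bases to equal them.
Comparing (forward last k vs required): k=1: A vs A ✓; k=2: TA vs AA ✗; k=3: TTA vs AAC ✗; k=4: CTTA vs AACT ✗; k=5: CCTTA vs AACTC ✗; k=6: ACCTTA vs AACTCG ✗; k=7: GACCTTA vs AACTCGC ✗.
Only k = 1 is perfect, so the longest perfect 3' overlap is 1.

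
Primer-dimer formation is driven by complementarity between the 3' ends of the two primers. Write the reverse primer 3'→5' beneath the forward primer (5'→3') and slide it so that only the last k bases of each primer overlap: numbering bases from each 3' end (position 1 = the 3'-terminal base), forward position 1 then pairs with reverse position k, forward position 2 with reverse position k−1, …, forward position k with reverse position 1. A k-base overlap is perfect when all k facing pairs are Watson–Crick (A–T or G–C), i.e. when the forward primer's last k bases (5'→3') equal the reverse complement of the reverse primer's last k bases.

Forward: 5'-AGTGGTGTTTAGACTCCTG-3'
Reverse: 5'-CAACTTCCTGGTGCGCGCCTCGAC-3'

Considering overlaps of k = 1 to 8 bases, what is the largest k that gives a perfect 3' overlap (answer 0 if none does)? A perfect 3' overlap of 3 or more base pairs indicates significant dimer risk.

Longest perfect overlap: 1 complementary base pair; below the dimer-risk threshold (threshold 3).

Last 8 bases (5'→3') — forward …GACTCCTG, reverse …GCCTCGAC.
Reverse complement of the reverse primer's last 8 bases: GTCGAGGC; its first k bases are the reverse complement of the reverse primer's last k bases, so a perfect k-base overlap needs the forward primer's last k bases to equal them.
Comparing (forward last k vs required): k=1: G vs G ✓; k=2: TG vs GT ✗; k=3: CTG vs GTC ✗; k=4: CCTG vs GTCG ✗; k=5: TCCTG vs GTCGA ✗; k=6: CTCCTG vs GTCGAG ✗; k=7: ACTCCTG vs GTCGAGG ✗; k=8: GACTCCTG vs GTCGAGGC ✗.
Only k = 1 is perfect, so the longest perfect 3' overlap is 1.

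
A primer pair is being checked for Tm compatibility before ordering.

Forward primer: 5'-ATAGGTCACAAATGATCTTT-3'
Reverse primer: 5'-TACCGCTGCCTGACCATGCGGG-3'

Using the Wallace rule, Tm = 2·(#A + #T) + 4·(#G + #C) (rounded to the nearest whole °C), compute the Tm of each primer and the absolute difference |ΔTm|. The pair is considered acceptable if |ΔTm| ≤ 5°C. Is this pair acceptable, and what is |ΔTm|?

|ΔTm| = 22°C; the pair is not acceptable.

Forward: A=7 T=7 G=3 C=3 → Tm = 2·14 + 4·6 = 52°C.
Reverse: A=3 T=4 G=7 C=8 → Tm = 2·7 + 4·15 = 74°C.
|ΔTm| = |52 − 74| = 22°C, > 5°C.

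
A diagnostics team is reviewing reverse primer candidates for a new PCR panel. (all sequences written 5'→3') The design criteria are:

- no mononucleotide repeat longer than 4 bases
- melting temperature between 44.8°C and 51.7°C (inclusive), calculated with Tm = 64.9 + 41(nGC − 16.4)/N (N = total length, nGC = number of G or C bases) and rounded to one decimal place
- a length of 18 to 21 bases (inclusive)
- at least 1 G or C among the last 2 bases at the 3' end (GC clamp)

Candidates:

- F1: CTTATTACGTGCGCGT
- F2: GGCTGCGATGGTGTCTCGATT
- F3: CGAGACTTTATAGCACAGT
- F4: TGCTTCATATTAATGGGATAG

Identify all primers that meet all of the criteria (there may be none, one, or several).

F1 (16 nt, A=2 T=6 G=4 C=4): longest run = 2 ✓; Tm = 64.9 + 41·(8 − 16.4)/16 = 43.4°C, outside 44.8–51.7°C ✗; length 16, outside 18–21 ✗; 3' end GT has 1 G/C ✓ — fails.
F2 (21 nt, A=2 T=7 G=8 C=4): longest run = 2 ✓; Tm = 64.9 + 41·(12 − 16.4)/21 = 56.3°C, outside 44.8–51.7°C ✗; length 21 ✓; 3' end TT has 0 G/C, need ≥1 ✗ — fails.
F3 (19 nt, A=6 T=5 G=4 C=4): longest run = 3 ✓; Tm = 64.9 + 41·(8 − 16.4)/19 = 46.8°C ✓; length 19 ✓; 3' end GT has 1 G/C ✓ — passes.
F4 (21 nt, A=6 T=8 G=5 C=2): longest run = 3 ✓; Tm = 64.9 + 41·(7 − 16.4)/21 = 46.5°C ✓; length 21 ✓; 3' end AG has 1 G/C ✓ — passes.

F3 and F4.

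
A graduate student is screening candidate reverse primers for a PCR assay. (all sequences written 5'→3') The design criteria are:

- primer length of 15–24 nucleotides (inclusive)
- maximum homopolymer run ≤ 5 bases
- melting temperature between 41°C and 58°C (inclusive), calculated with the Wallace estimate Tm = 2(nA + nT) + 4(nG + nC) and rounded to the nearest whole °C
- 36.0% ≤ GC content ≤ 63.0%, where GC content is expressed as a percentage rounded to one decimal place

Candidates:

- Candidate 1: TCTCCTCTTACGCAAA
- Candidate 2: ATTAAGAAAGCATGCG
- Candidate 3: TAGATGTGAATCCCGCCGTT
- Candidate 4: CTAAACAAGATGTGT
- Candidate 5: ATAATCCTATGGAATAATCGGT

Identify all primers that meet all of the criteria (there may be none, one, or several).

Candidate 1 (16 nt, A=4 T=5 G=1 C=6): length 16 ✓; longest run = 3 ✓; Tm = 2·9 + 4·7 = 46°C ✓; GC 7/16 = 43.8% ✓ — passes.
Candidate 2 (16 nt, A=7 T=3 G=4 C=2): length 16 ✓; longest run = 3 ✓; Tm = 2·10 + 4·6 = 44°C ✓; GC 6/16 = 37.5% ✓ — passes.
Candidate 3 (20 nt, A=4 T=6 G=5 C=5): length 20 ✓; longest run = 3 ✓; Tm = 2·10 + 4·10 = 60°C, outside 41–58°C ✗; GC 10/20 = 50.0% ✓ — fails.
Candidate 4 (15 nt, A=6 T=4 G=3 C=2): length 15 ✓; longest run = 3 ✓; Tm = 2·10 + 4·5 = 40°C, outside 41–58°C ✗; GC 5/15 = 33.3%, outside 36.0–63.0% ✗ — fails.
Candidate 5 (22 nt, A=8 T=7 G=4 C=3): length 22 ✓; longest run = 2 ✓; Tm = 2·15 + 4·7 = 58°C ✓; GC 7/22 = 31.8%, outside 36.0–63.0% ✗ — fails.

Candidate 1 and Candidate 2.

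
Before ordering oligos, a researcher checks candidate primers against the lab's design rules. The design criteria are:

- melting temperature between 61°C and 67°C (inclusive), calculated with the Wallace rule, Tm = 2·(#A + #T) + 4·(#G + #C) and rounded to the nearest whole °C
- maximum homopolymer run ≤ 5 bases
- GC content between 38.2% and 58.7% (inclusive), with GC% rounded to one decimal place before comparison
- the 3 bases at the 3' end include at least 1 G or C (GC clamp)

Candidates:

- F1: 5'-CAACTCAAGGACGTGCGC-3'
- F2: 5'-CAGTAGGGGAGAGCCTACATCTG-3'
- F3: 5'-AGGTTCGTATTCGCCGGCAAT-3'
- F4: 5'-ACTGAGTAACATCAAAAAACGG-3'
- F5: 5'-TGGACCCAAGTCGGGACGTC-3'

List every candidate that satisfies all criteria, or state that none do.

F1 (18 nt, A=5 T=2 G=5 C=6): Tm = 2·7 + 4·11 = 58°C, outside 61–67°C ✗; longest run = 2 ✓; GC 11/18 = 61.1%, outside 38.2–58.7% ✗; 3' end CGC has 3 G/C ✓ — fails.
F2 (23 nt, A=6 T=4 G=8 C=5): Tm = 2·10 + 4·13 = 72°C, outside 61–67°C ✗; longest run = 4 ✓; GC 13/23 = 56.5% ✓; 3' end CTG has 2 G/C ✓ — fails.
F3 (21 nt, A=4 T=6 G=6 C=5): Tm = 2·10 + 4·11 = 64°C ✓; longest run = 2 ✓; GC 11/21 = 52.4% ✓; 3' end AAT has 0 G/C, need ≥1 ✗ — fails.
F4 (22 nt, A=11 T=3 G=4 C=4): Tm = 2·14 + 4·8 = 60°C, outside 61–67°C ✗; longest run = 6, exceeds 5 ✗; GC 8/22 = 36.4%, outside 38.2–58.7% ✗; 3' end CGG has 3 G/C ✓ — fails.
F5 (20 nt, A=4 T=3 G=7 C=6): Tm = 2·7 + 4·13 = 66°C ✓; longest run = 3 ✓; GC 13/20 = 65.0%, outside 38.2–58.7% ✗; 3' end GTC has 2 G/C ✓ — fails.

None of the candidates satisfy all criteria.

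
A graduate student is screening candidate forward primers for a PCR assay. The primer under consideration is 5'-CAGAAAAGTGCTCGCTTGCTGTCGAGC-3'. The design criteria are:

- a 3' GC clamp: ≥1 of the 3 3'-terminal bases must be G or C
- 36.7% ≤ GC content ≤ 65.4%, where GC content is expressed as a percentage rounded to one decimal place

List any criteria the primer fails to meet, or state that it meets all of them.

Meets all criteria.

Base counts: A=6, T=6, G=8, C=7 (length 27).
GC clamp: 3' end AGC has 2 G/C ✓
GC content: GC 15/27 = 55.6% ✓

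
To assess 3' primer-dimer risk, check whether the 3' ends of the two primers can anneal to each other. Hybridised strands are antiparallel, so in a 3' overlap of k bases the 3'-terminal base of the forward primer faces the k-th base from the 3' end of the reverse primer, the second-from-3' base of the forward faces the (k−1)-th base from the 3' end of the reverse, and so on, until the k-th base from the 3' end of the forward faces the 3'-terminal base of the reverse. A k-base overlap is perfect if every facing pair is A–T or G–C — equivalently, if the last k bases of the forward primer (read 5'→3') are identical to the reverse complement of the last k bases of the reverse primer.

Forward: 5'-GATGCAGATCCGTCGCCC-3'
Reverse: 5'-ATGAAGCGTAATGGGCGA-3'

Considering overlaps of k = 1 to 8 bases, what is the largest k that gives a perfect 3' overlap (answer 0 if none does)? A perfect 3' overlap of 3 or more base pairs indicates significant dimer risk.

Last 8 bases (5'→3') — forward …CGTCGCCC, reverse …ATGGGCGA.
Reverse complement of the reverse primer's last 8 bases: TCGCCCAT; its first k bases are the reverse complement of the reverse primer's last k bases, so a perfect k-base overlap needs the forward primer's last k bases to equal them.
Comparing (forward last k vs required): k=1: C vs T ✗; k=2: CC vs TC ✗; k=3: CCC vs TCG ✗; k=4: GCCC vs TCGC ✗; k=5: CGCCC vs TCGCC ✗; k=6: TCGCCC vs TCGCCC ✓; k=7: GTCGCCC vs TCGCCCA ✗; k=8: CGTCGCCC vs TCGCCCAT ✗.
Only k = 6 is perfect, so the longest perfect 3' overlap is 6.

Longest perfect overlap: 6 complementary base pairs; significant dimer risk (threshold 3).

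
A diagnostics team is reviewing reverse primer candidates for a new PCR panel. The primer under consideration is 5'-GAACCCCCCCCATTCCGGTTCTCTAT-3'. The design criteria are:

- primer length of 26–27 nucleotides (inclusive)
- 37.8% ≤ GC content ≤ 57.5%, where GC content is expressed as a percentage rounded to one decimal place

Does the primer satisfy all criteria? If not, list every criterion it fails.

Fails: GC content.

Base counts: A=4, T=7, G=3, C=12 (length 26).
length: length 26 ✓
GC content: GC 15/26 = 57.7%, outside 37.8–57.5% ✗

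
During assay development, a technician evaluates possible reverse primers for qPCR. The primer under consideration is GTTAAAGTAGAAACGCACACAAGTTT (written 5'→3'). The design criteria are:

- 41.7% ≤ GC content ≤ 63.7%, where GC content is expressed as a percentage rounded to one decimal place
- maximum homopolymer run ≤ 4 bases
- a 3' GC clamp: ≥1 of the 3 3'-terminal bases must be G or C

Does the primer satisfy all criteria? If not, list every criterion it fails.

Base counts: A=11, T=6, G=5, C=4 (length 26).
GC content: GC 9/26 = 34.6%, outside 41.7–63.7% ✗
homopolymer run: longest run = 3 ✓
GC clamp: 3' end TTT has 0 G/C, need ≥1 ✗

Fails: GC content, GC clamp.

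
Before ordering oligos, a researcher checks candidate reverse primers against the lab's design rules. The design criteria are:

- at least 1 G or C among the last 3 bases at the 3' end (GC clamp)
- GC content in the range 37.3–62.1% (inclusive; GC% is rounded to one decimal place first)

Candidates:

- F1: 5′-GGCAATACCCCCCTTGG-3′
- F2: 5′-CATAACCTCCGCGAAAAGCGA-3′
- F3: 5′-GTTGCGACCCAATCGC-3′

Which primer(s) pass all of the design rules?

F1 (17 nt, A=3 T=3 G=4 C=7): 3' end TGG has 2 G/C ✓; GC 11/17 = 64.7%, outside 37.3–62.1% ✗ — fails.
F2 (21 nt, A=8 T=2 G=4 C=7): 3' end CGA has 2 G/C ✓; GC 11/21 = 52.4% ✓ — passes.
F3 (16 nt, A=3 T=3 G=4 C=6): 3' end CGC has 3 G/C ✓; GC 10/16 = 62.5%, outside 37.3–62.1% ✗ — fails.

F2 only.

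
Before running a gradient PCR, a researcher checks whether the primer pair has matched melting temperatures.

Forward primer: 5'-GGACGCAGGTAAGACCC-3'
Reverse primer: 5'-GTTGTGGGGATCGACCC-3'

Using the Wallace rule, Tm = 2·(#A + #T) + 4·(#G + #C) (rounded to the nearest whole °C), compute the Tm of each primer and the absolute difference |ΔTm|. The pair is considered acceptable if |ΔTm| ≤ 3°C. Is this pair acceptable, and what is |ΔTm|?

|ΔTm| = 0°C; the pair is acceptable.

Forward: A=5 T=1 G=6 C=5 → Tm = 2·6 + 4·11 = 56°C.
Reverse: A=2 T=4 G=7 C=4 → Tm = 2·6 + 4·11 = 56°C.
|ΔTm| = |56 − 56| = 0°C, ≤ 3°C.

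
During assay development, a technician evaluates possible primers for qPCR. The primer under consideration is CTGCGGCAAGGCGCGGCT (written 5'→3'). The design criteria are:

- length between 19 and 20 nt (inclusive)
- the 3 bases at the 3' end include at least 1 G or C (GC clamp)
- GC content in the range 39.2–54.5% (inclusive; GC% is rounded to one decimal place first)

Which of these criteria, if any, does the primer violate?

Fails: length, GC content.

Base counts: A=2, T=2, G=8, C=6 (length 18).
length: length 18, outside 19–20 ✗
GC clamp: 3' end GCT has 2 G/C ✓
GC content: GC 14/18 = 77.8%, outside 39.2–54.5% ✗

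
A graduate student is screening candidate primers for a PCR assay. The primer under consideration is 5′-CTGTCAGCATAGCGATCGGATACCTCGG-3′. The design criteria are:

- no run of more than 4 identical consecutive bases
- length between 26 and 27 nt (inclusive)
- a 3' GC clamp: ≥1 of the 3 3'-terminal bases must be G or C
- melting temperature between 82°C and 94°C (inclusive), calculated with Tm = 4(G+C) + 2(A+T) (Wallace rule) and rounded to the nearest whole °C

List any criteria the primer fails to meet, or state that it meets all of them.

Base counts: A=6, T=6, G=8, C=8 (length 28).
homopolymer run: longest run = 2 ✓
length: length 28, outside 26–27 ✗
GC clamp: 3' end CGG has 3 G/C ✓
Tm: Tm = 2·12 + 4·16 = 88°C ✓

Fails: length.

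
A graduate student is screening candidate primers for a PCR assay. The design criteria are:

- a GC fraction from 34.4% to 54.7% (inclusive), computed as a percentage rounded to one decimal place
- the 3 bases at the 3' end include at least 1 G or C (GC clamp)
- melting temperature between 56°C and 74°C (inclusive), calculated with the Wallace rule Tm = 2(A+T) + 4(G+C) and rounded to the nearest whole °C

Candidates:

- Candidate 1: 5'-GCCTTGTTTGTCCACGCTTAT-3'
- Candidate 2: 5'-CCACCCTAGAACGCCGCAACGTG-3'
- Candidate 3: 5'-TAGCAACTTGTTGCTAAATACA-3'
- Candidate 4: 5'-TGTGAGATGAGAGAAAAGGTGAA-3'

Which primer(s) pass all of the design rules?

Candidate 1 (21 nt, A=2 T=9 G=4 C=6): GC 10/21 = 47.6% ✓; 3' end TAT has 0 G/C, need ≥1 ✗; Tm = 2·11 + 4·10 = 62°C ✓ — fails.
Candidate 2 (23 nt, A=6 T=2 G=5 C=10): GC 15/23 = 65.2%, outside 34.4–54.7% ✗; 3' end GTG has 2 G/C ✓; Tm = 2·8 + 4·15 = 76°C, outside 56–74°C ✗ — fails.
Candidate 3 (22 nt, A=8 T=7 G=3 C=4): GC 7/22 = 31.8%, outside 34.4–54.7% ✗; 3' end ACA has 1 G/C ✓; Tm = 2·15 + 4·7 = 58°C ✓ — fails.
Candidate 4 (23 nt, A=10 T=4 G=9 C=0): GC 9/23 = 39.1% ✓; 3' end GAA has 1 G/C ✓; Tm = 2·14 + 4·9 = 64°C ✓ — passes.

Candidate 4 only.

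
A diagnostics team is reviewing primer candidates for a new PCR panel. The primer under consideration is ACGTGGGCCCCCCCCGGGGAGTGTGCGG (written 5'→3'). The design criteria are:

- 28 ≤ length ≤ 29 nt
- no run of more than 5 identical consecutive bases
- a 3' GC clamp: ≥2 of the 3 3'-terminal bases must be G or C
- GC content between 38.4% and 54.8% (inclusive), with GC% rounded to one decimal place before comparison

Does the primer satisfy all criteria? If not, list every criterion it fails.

Base counts: A=2, T=3, G=13, C=10 (length 28).
length: length 28 ✓
homopolymer run: longest run = 8, exceeds 5 ✗
GC clamp: 3' end CGG has 3 G/C ✓
GC content: GC 23/28 = 82.1%, outside 38.4–54.8% ✗

Fails: homopolymer run, GC content.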